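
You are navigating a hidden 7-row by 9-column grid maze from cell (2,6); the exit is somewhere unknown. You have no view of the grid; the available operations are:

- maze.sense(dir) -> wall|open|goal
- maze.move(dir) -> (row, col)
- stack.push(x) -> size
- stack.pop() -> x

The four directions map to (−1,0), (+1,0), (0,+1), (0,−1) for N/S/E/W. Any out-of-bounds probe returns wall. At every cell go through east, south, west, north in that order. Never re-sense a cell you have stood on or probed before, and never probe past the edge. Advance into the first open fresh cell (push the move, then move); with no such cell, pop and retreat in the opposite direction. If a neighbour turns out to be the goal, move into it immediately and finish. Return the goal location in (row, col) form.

$ maze.sense east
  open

$ stack.push east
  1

$ maze.move east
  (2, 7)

$ maze.sense east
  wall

$ maze.sense south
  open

$ stack.push south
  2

$ maze.move south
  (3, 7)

$ maze.sense east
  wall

$ maze.sense south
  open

$ stack.push south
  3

$ maze.move south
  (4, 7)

$ maze.sense east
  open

$ stack.push east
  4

$ maze.move east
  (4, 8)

$ maze.sense south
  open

$ stack.push south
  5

$ maze.move south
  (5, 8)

$ maze.sense south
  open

$ stack.push south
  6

$ maze.move south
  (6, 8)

$ maze.sense west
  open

$ stack.push west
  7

$ maze.move west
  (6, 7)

$ maze.sense west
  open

$ stack.push west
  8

$ maze.move west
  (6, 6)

$ maze.sense west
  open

$ stack.push west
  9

$ maze.move west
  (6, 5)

$ maze.sense west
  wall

$ maze.sense north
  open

$ stack.push north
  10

$ maze.move north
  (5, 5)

$ maze.sense east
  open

$ stack.push east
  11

$ maze.move east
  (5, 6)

$ maze.sense east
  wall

$ maze.sense north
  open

$ stack.push north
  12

$ maze.move north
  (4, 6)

$ maze.sense west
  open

$ stack.push west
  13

$ maze.move west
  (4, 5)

$ maze.sense west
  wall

$ maze.sense north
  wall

$ stack.pop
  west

$ maze.move east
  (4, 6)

$ maze.sense north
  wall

$ stack.pop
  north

$ maze.move south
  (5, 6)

$ stack.pop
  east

$ maze.move west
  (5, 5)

$ maze.sense west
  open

$ stack.push west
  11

$ maze.move west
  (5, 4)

$ maze.sense west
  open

$ stack.push west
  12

$ maze.move west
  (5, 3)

$ maze.sense south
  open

$ stack.push south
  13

$ maze.move south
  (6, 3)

$ maze.sense west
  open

$ stack.push west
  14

$ maze.move west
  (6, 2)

$ maze.sense west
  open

$ stack.push west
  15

$ maze.move west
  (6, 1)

$ maze.sense west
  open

$ stack.push west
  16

$ maze.move west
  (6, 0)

$ maze.sense north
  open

$ stack.push north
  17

$ maze.move north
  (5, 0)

$ maze.sense east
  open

$ stack.push east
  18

$ maze.move east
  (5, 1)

$ maze.sense east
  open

$ stack.push east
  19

$ maze.move east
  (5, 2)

$ maze.sense north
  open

$ stack.push north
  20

$ maze.move north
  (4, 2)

$ maze.sense east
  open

$ stack.push east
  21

$ maze.move east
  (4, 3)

$ maze.sense north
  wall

$ stack.pop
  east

$ maze.move west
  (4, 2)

$ maze.sense west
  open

$ stack.push west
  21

$ maze.move west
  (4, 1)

$ maze.sense west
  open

$ stack.push west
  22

$ maze.move west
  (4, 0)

$ maze.sense north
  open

$ stack.push north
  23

$ maze.move north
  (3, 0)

$ maze.sense east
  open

$ stack.push east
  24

$ maze.move east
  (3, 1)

$ maze.sense east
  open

$ stack.push east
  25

$ maze.move east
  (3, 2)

$ maze.sense north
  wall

$ stack.pop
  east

$ maze.move west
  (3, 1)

$ maze.sense north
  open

$ stack.push north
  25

$ maze.move north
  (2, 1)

$ maze.sense west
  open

$ stack.push west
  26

$ maze.move west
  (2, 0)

$ maze.sense north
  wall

$ stack.pop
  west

$ maze.move east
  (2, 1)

$ maze.sense north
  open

$ stack.push north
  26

$ maze.move north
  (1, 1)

$ maze.sense east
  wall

$ maze.sense north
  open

$ stack.push north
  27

$ maze.move north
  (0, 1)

$ maze.sense east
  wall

$ maze.sense west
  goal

$ maze.move west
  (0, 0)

Answer: (0, 0)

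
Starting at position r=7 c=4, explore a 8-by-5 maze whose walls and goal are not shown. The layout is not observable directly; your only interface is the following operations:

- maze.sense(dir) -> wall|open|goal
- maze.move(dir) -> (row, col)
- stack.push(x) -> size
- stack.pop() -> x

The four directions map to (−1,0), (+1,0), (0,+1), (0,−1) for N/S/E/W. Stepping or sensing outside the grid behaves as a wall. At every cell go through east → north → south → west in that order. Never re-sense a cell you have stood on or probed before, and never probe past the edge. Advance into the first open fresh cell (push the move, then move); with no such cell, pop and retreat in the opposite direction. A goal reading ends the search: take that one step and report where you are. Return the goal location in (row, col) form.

Act: sense[dir: north]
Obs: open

Act: push[x: north]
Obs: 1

Act: move[dir: north]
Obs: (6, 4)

Act: sense[dir: north]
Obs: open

Act: push[x: north]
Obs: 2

Act: move[dir: north]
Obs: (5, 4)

Act: sense[dir: north]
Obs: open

Act: push[x: north]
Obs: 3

Act: move[dir: north]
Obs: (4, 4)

Act: sense[dir: north]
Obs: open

Act: push[x: north]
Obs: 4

Act: move[dir: north]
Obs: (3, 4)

Act: sense[dir: north]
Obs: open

Act: push[x: north]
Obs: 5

Act: move[dir: north]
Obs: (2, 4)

Act: sense[dir: north]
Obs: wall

Act: sense[dir: west]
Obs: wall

Act: pop[]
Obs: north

Act: move[dir: south]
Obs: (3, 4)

Act: sense[dir: west]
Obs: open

Act: push[x: west]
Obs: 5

Act: move[dir: west]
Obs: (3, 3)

Act: sense[dir: south]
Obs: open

Act: push[x: south]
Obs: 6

Act: move[dir: south]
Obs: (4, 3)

Act: sense[dir: south]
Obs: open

Act: push[x: south]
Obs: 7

Act: move[dir: south]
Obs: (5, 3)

Act: sense[dir: south]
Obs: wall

Act: sense[dir: west]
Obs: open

Act: push[x: west]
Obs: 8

Act: move[dir: west]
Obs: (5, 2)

Act: sense[dir: north]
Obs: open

Act: push[x: north]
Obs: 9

Act: move[dir: north]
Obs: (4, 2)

Act: sense[dir: north]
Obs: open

Act: push[x: north]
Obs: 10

Act: move[dir: north]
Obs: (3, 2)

Act: sense[dir: north]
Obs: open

Act: push[x: north]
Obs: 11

Act: move[dir: north]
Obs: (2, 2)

Act: sense[dir: north]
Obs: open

Act: push[x: north]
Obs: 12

Act: move[dir: north]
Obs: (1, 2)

Act: sense[dir: east]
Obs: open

Act: push[x: east]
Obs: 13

Act: move[dir: east]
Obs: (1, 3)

Act: sense[dir: north]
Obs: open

Act: push[x: north]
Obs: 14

Act: move[dir: north]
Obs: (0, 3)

Act: sense[dir: east]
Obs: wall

Act: sense[dir: west]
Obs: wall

Act: pop[]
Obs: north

Act: move[dir: south]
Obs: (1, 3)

Act: pop[]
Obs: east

Act: move[dir: west]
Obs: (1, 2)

Act: sense[dir: west]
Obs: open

Act: push[x: west]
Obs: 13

Act: move[dir: west]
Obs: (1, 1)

Act: sense[dir: north]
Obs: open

Act: push[x: north]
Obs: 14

Act: move[dir: north]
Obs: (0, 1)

Act: sense[dir: west]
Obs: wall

Act: pop[]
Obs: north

Act: move[dir: south]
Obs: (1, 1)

Act: sense[dir: south]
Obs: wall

Act: sense[dir: west]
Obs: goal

Act: move[dir: west]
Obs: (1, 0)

Answer: (1, 0)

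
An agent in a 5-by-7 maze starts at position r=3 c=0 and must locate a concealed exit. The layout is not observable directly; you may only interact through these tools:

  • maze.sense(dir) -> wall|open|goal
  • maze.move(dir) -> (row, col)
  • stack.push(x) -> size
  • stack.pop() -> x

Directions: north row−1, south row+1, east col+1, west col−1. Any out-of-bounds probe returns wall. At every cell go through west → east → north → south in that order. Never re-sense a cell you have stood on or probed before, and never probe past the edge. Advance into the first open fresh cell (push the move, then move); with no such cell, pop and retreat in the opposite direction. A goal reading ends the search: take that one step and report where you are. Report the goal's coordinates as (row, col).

Step: maze.sense[dir: east]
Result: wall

Step: maze.sense[dir: north]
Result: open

Step: stack.push[x: north]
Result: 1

Step: maze.move[dir: north]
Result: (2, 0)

Step: maze.sense[dir: east]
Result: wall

Step: maze.sense[dir: north]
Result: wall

Step: stack.pop[]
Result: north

Step: maze.move[dir: south]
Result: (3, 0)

Step: maze.sense[dir: south]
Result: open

Step: stack.push[x: south]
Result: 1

Step: maze.move[dir: south]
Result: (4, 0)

Step: maze.sense[dir: east]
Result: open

Step: stack.push[x: east]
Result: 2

Step: maze.move[dir: east]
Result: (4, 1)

Step: maze.sense[dir: east]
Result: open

Step: stack.push[x: east]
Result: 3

Step: maze.move[dir: east]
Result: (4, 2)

Step: maze.sense[dir: east]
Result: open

Step: stack.push[x: east]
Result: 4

Step: maze.move[dir: east]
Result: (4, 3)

Step: maze.sense[dir: east]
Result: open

Step: stack.push[x: east]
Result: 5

Step: maze.move[dir: east]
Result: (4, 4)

Step: maze.sense[dir: east]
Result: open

Step: stack.push[x: east]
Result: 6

Step: maze.move[dir: east]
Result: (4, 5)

Step: maze.sense[dir: east]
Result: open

Step: stack.push[x: east]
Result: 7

Step: maze.move[dir: east]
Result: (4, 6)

Step: maze.sense[dir: north]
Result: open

Step: stack.push[x: north]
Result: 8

Step: maze.move[dir: north]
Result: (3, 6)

Step: maze.sense[dir: west]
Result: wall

Step: maze.sense[dir: north]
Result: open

Step: stack.push[x: north]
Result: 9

Step: maze.move[dir: north]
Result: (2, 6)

Step: maze.sense[dir: west]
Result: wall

Step: maze.sense[dir: north]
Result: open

Step: stack.push[x: north]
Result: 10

Step: maze.move[dir: north]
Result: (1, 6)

Step: maze.sense[dir: west]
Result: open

Step: stack.push[x: west]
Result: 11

Step: maze.move[dir: west]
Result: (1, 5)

Step: maze.sense[dir: west]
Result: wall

Step: maze.sense[dir: north]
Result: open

Step: stack.push[x: north]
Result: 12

Step: maze.move[dir: north]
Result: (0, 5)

Step: maze.sense[dir: west]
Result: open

Step: stack.push[x: west]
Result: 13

Step: maze.move[dir: west]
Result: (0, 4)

Step: maze.sense[dir: west]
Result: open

Step: stack.push[x: west]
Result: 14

Step: maze.move[dir: west]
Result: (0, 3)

Step: maze.sense[dir: west]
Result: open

Step: stack.push[x: west]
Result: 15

Step: maze.move[dir: west]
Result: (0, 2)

Step: maze.sense[dir: west]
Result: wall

Step: maze.sense[dir: south]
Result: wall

Step: stack.pop[]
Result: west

Step: maze.move[dir: east]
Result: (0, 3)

Step: maze.sense[dir: south]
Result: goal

Step: maze.move[dir: south]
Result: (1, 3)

Answer: (1, 3)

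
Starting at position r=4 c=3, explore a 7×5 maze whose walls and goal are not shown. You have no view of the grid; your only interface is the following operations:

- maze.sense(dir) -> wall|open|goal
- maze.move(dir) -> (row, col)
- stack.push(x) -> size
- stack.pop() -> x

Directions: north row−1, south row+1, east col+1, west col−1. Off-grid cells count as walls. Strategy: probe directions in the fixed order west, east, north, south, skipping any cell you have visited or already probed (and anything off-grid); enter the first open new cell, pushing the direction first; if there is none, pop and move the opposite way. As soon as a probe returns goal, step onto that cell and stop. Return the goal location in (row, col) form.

I call maze.sense(dir: west), giving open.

Using stack.push(x: west), and see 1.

I invoke maze.move(dir: west), and get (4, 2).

I try maze.sense(dir: west), → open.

I run stack.push(x: west), and observe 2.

I use maze.move(dir: west), : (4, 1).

Using maze.sense(dir: west), — result: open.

Invoking stack.push(x: west), which returns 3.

I invoke maze.move(dir: west), — result: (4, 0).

I call maze.sense(dir: north), giving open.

Then stack.push(x: north), and observe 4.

Invoking maze.move(dir: north), and get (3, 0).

Invoking maze.sense(dir: east), which returns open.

Now I run stack.push(x: east), and see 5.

Now I run maze.move(dir: east), : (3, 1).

I use maze.sense(dir: east), → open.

Next I call stack.push(x: east), and see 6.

I use maze.move(dir: east), — result: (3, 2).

I call maze.sense(dir: east), which returns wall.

I invoke maze.sense(dir: north), → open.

Then stack.push(x: north), and get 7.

I call maze.move(dir: north), yielding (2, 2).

I use maze.sense(dir: west), → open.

I try stack.push(x: west), — result: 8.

Now I run maze.move(dir: west), : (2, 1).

I try maze.sense(dir: west), → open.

Now I run stack.push(x: west), → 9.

Next I call maze.move(dir: west), and get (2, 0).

I invoke maze.sense(dir: north), and get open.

I invoke stack.push(x: north), — result: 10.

Invoking maze.move(dir: north), and see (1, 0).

I invoke maze.sense(dir: east), and see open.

Then stack.push(x: east), → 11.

I call maze.move(dir: east), — result: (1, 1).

Calling maze.sense(dir: east), — result: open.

Now I run stack.push(x: east), giving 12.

I call maze.move(dir: east), and get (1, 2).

I try maze.sense(dir: east), → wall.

Now I run maze.sense(dir: north), and observe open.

Using stack.push(x: north), giving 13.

I try maze.move(dir: north), yielding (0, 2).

Using maze.sense(dir: west), and observe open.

Next I call stack.push(x: west), → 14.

I use maze.move(dir: west), which returns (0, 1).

I call maze.sense(dir: west), — result: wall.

I use stack.pop, which returns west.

I run maze.move(dir: east), and get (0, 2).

I use maze.sense(dir: east), — result: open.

I call stack.push(x: east), : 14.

Invoking maze.move(dir: east), and observe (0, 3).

Calling maze.sense(dir: east), and observe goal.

Now I run maze.move(dir: east), giving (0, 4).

Answer: (0, 4)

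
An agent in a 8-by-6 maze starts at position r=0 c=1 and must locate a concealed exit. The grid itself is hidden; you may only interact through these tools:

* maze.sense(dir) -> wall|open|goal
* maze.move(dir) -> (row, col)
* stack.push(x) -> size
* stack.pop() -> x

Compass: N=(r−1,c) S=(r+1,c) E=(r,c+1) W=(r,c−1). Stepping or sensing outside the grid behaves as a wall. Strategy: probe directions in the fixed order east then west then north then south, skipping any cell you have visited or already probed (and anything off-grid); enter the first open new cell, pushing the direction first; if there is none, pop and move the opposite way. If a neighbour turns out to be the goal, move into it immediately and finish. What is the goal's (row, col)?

~$ maze.sense dir='east'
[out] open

~$ stack.push x='east'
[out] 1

~$ maze.move dir='east'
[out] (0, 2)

~$ maze.sense dir='east'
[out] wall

~$ maze.sense dir='south'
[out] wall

~$ stack.pop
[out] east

~$ maze.move dir='west'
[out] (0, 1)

~$ maze.sense dir='west'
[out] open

~$ stack.push x='west'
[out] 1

~$ maze.move dir='west'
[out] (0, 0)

~$ maze.sense dir='south'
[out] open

~$ stack.push x='south'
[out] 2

~$ maze.move dir='south'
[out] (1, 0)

~$ maze.sense dir='east'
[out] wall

~$ maze.sense dir='south'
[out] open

~$ stack.push x='south'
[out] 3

~$ maze.move dir='south'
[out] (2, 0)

~$ maze.sense dir='east'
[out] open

~$ stack.push x='east'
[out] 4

~$ maze.move dir='east'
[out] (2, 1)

~$ maze.sense dir='east'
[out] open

~$ stack.push x='east'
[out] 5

~$ maze.move dir='east'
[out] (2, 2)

~$ maze.sense dir='east'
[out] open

~$ stack.push x='east'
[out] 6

~$ maze.move dir='east'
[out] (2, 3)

~$ maze.sense dir='east'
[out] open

~$ stack.push x='east'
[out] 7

~$ maze.move dir='east'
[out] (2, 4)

~$ maze.sense dir='east'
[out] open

~$ stack.push x='east'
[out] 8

~$ maze.move dir='east'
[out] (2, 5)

~$ maze.sense dir='north'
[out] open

~$ stack.push x='north'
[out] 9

~$ maze.move dir='north'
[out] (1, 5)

~$ maze.sense dir='west'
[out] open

~$ stack.push x='west'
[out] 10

~$ maze.move dir='west'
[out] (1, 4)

~$ maze.sense dir='west'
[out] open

~$ stack.push x='west'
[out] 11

~$ maze.move dir='west'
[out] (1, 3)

~$ stack.pop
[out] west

~$ maze.move dir='east'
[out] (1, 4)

~$ maze.sense dir='north'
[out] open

~$ stack.push x='north'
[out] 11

~$ maze.move dir='north'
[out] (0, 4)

~$ maze.sense dir='east'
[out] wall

~$ stack.pop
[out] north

~$ maze.move dir='south'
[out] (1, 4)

~$ stack.pop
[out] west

~$ maze.move dir='east'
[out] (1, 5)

~$ stack.pop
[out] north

~$ maze.move dir='south'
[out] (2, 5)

~$ maze.sense dir='south'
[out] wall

~$ stack.pop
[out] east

~$ maze.move dir='west'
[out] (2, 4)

~$ maze.sense dir='south'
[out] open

~$ stack.push x='south'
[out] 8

~$ maze.move dir='south'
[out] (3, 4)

~$ maze.sense dir='west'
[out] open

~$ stack.push x='west'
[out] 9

~$ maze.move dir='west'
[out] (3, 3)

~$ maze.sense dir='west'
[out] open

~$ stack.push x='west'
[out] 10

~$ maze.move dir='west'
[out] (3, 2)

~$ maze.sense dir='west'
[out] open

~$ stack.push x='west'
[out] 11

~$ maze.move dir='west'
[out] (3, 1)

~$ maze.sense dir='west'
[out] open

~$ stack.push x='west'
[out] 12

~$ maze.move dir='west'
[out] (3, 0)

~$ maze.sense dir='south'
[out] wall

~$ stack.pop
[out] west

~$ maze.move dir='east'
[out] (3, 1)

~$ maze.sense dir='south'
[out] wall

~$ stack.pop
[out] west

~$ maze.move dir='east'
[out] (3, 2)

~$ maze.sense dir='south'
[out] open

~$ stack.push x='south'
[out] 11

~$ maze.move dir='south'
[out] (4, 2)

~$ maze.sense dir='east'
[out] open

~$ stack.push x='east'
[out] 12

~$ maze.move dir='east'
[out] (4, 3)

~$ maze.sense dir='east'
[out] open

~$ stack.push x='east'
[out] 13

~$ maze.move dir='east'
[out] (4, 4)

~$ maze.sense dir='east'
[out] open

~$ stack.push x='east'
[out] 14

~$ maze.move dir='east'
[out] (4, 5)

~$ maze.sense dir='south'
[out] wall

~$ stack.pop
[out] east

~$ maze.move dir='west'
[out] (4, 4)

~$ maze.sense dir='south'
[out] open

~$ stack.push x='south'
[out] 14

~$ maze.move dir='south'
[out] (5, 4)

~$ maze.sense dir='west'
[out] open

~$ stack.push x='west'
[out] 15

~$ maze.move dir='west'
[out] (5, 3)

~$ maze.sense dir='west'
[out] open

~$ stack.push x='west'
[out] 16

~$ maze.move dir='west'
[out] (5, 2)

~$ maze.sense dir='west'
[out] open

~$ stack.push x='west'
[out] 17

~$ maze.move dir='west'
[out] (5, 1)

~$ maze.sense dir='west'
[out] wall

~$ maze.sense dir='south'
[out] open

~$ stack.push x='south'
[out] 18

~$ maze.move dir='south'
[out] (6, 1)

~$ maze.sense dir='east'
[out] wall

~$ maze.sense dir='west'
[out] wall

~$ maze.sense dir='south'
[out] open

~$ stack.push x='south'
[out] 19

~$ maze.move dir='south'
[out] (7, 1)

~$ maze.sense dir='east'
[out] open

~$ stack.push x='east'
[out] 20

~$ maze.move dir='east'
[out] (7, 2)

~$ maze.sense dir='east'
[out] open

~$ stack.push x='east'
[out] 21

~$ maze.move dir='east'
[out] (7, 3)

~$ maze.sense dir='east'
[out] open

~$ stack.push x='east'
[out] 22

~$ maze.move dir='east'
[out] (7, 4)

~$ maze.sense dir='east'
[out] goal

~$ maze.move dir='east'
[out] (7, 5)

Answer: (7, 5)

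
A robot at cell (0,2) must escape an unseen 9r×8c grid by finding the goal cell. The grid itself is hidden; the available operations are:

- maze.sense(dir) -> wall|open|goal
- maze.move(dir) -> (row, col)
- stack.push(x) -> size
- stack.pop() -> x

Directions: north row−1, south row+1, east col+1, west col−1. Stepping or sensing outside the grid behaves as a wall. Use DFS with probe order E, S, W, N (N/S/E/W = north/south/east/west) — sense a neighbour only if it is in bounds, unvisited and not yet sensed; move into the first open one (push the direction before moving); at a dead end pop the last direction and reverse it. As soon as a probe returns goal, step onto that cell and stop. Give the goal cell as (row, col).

> sense dir='east'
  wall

> sense dir='south'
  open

> push x='south'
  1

> move dir='south'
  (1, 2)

> sense dir='east'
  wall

> sense dir='south'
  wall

> sense dir='west'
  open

> push x='west'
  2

> move dir='west'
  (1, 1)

> sense dir='south'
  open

> push x='south'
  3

> move dir='south'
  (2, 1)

> sense dir='south'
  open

> push x='south'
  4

> move dir='south'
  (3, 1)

> sense dir='east'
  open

> push x='east'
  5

> move dir='east'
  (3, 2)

> sense dir='east'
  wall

> sense dir='south'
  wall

> pop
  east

> move dir='west'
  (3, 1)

> sense dir='south'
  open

> push x='south'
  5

> move dir='south'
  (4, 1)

> sense dir='south'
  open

> push x='south'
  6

> move dir='south'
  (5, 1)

> sense dir='east'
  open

> push x='east'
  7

> move dir='east'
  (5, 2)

> sense dir='east'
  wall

> sense dir='south'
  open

> push x='south'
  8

> move dir='south'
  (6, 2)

> sense dir='east'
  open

> push x='east'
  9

> move dir='east'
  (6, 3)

> sense dir='east'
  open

> push x='east'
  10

> move dir='east'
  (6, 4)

> sense dir='east'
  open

> push x='east'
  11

> move dir='east'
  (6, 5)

> sense dir='east'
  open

> push x='east'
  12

> move dir='east'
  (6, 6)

> sense dir='east'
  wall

> sense dir='south'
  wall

> sense dir='north'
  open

> push x='north'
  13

> move dir='north'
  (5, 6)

> sense dir='east'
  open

> push x='east'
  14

> move dir='east'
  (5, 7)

> sense dir='north'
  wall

> pop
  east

> move dir='west'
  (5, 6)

> sense dir='west'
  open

> push x='west'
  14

> move dir='west'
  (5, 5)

> sense dir='west'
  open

> push x='west'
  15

> move dir='west'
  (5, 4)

> sense dir='north'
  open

> push x='north'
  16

> move dir='north'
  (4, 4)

> sense dir='east'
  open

> push x='east'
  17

> move dir='east'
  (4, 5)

> sense dir='east'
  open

> push x='east'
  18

> move dir='east'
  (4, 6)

> sense dir='north'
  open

> push x='north'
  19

> move dir='north'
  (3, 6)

> sense dir='east'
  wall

> sense dir='west'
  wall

> sense dir='north'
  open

> push x='north'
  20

> move dir='north'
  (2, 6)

> sense dir='east'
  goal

> move dir='east'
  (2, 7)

Answer: (2, 7)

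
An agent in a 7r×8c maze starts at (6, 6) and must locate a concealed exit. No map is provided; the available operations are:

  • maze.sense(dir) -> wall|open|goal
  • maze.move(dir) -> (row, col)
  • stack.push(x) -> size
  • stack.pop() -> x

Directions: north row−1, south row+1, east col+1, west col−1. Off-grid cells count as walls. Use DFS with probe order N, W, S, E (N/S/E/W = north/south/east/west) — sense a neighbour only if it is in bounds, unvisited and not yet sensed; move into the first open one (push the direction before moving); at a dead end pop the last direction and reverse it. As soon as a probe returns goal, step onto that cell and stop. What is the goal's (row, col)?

[in] maze.sense north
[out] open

[in] stack.push north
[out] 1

[in] maze.move north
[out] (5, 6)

[in] maze.sense north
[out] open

[in] stack.push north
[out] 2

[in] maze.move north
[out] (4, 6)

[in] maze.sense north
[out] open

[in] stack.push north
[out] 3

[in] maze.move north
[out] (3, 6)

[in] maze.sense north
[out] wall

[in] maze.sense west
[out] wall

[in] maze.sense east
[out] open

[in] stack.push east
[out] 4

[in] maze.move east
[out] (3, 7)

[in] maze.sense north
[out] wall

[in] maze.sense south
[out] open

[in] stack.push south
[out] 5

[in] maze.move south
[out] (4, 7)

[in] maze.sense south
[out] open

[in] stack.push south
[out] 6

[in] maze.move south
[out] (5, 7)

[in] maze.sense south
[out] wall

[in] stack.pop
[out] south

[in] maze.move north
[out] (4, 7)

[in] stack.pop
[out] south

[in] maze.move north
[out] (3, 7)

[in] stack.pop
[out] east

[in] maze.move west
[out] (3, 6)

[in] stack.pop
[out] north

[in] maze.move south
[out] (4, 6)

[in] maze.sense west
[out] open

[in] stack.push west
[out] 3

[in] maze.move west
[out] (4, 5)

[in] maze.sense west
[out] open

[in] stack.push west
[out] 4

[in] maze.move west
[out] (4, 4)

[in] maze.sense north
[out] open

[in] stack.push north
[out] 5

[in] maze.move north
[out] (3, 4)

[in] maze.sense north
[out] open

[in] stack.push north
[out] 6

[in] maze.move north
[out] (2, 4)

[in] maze.sense north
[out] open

[in] stack.push north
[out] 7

[in] maze.move north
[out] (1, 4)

[in] maze.sense north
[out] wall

[in] maze.sense west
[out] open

[in] stack.push west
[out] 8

[in] maze.move west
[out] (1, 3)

[in] maze.sense north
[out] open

[in] stack.push north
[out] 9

[in] maze.move north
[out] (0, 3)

[in] maze.sense west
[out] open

[in] stack.push west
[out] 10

[in] maze.move west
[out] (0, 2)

[in] maze.sense west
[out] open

[in] stack.push west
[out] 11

[in] maze.move west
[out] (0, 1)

[in] maze.sense west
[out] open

[in] stack.push west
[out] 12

[in] maze.move west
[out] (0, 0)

[in] maze.sense south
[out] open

[in] stack.push south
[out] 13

[in] maze.move south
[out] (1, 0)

[in] maze.sense south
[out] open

[in] stack.push south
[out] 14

[in] maze.move south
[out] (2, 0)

[in] maze.sense south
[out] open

[in] stack.push south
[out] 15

[in] maze.move south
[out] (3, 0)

[in] maze.sense south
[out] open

[in] stack.push south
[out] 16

[in] maze.move south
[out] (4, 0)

[in] maze.sense south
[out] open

[in] stack.push south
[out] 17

[in] maze.move south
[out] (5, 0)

[in] maze.sense south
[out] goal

[in] maze.move south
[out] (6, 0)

Answer: (6, 0)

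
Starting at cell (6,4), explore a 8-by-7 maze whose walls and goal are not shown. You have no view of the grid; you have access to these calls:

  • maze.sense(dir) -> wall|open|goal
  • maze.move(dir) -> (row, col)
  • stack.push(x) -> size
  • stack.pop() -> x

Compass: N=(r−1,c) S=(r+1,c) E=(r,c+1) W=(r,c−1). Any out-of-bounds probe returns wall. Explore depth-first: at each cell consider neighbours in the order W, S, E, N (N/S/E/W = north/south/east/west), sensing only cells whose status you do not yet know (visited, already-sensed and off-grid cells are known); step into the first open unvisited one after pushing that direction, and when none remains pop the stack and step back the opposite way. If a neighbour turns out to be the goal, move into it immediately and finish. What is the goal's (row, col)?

Action: sense[dir→west]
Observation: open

Action: push[x→west]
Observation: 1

Action: move[dir→west]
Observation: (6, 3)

Action: sense[dir→west]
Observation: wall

Action: sense[dir→south]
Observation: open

Action: push[x→south]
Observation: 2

Action: move[dir→south]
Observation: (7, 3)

Action: sense[dir→west]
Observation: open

Action: push[x→west]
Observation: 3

Action: move[dir→west]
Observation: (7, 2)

Action: sense[dir→west]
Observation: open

Action: push[x→west]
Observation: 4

Action: move[dir→west]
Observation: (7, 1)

Action: sense[dir→west]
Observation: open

Action: push[x→west]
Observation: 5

Action: move[dir→west]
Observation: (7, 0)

Action: sense[dir→north]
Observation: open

Action: push[x→north]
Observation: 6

Action: move[dir→north]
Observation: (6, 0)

Action: sense[dir→east]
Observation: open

Action: push[x→east]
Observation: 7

Action: move[dir→east]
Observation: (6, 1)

Action: sense[dir→north]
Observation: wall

Action: pop[]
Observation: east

Action: move[dir→west]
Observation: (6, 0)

Action: sense[dir→north]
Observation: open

Action: push[x→north]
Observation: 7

Action: move[dir→north]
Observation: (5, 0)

Action: sense[dir→north]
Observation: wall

Action: pop[]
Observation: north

Action: move[dir→south]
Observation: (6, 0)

Action: pop[]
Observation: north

Action: move[dir→south]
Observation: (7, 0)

Action: pop[]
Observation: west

Action: move[dir→east]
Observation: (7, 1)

Action: pop[]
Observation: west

Action: move[dir→east]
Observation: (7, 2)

Action: pop[]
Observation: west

Action: move[dir→east]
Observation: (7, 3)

Action: sense[dir→east]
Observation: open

Action: push[x→east]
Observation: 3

Action: move[dir→east]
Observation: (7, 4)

Action: sense[dir→east]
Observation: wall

Action: pop[]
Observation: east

Action: move[dir→west]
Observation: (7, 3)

Action: pop[]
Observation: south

Action: move[dir→north]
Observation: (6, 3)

Action: sense[dir→north]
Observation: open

Action: push[x→north]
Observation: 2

Action: move[dir→north]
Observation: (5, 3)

Action: sense[dir→west]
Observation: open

Action: push[x→west]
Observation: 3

Action: move[dir→west]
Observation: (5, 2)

Action: sense[dir→north]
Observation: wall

Action: pop[]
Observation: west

Action: move[dir→east]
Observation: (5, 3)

Action: sense[dir→east]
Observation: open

Action: push[x→east]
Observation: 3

Action: move[dir→east]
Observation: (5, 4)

Action: sense[dir→east]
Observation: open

Action: push[x→east]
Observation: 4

Action: move[dir→east]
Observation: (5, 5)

Action: sense[dir→south]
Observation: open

Action: push[x→south]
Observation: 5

Action: move[dir→south]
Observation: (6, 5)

Action: sense[dir→east]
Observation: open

Action: push[x→east]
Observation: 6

Action: move[dir→east]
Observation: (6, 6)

Action: sense[dir→south]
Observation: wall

Action: sense[dir→north]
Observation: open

Action: push[x→north]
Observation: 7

Action: move[dir→north]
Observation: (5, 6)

Action: sense[dir→north]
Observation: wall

Action: pop[]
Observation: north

Action: move[dir→south]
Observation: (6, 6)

Action: pop[]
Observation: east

Action: move[dir→west]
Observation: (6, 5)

Action: pop[]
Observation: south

Action: move[dir→north]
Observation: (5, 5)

Action: sense[dir→north]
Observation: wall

Action: pop[]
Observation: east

Action: move[dir→west]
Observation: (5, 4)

Action: sense[dir→north]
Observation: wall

Action: pop[]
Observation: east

Action: move[dir→west]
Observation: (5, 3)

Action: sense[dir→north]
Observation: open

Action: push[x→north]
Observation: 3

Action: move[dir→north]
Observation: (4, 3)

Action: sense[dir→north]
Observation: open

Action: push[x→north]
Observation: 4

Action: move[dir→north]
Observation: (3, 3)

Action: sense[dir→west]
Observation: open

Action: push[x→west]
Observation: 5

Action: move[dir→west]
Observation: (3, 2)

Action: sense[dir→west]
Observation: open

Action: push[x→west]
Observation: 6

Action: move[dir→west]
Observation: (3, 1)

Action: sense[dir→west]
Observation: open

Action: push[x→west]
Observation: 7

Action: move[dir→west]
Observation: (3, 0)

Action: sense[dir→north]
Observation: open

Action: push[x→north]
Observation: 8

Action: move[dir→north]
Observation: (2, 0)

Action: sense[dir→east]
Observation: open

Action: push[x→east]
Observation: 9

Action: move[dir→east]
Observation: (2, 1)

Action: sense[dir→east]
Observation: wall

Action: sense[dir→north]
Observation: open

Action: push[x→north]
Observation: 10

Action: move[dir→north]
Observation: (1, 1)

Action: sense[dir→west]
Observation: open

Action: push[x→west]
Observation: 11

Action: move[dir→west]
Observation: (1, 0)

Action: sense[dir→north]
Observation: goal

Action: move[dir→north]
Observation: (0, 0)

Answer: (0, 0)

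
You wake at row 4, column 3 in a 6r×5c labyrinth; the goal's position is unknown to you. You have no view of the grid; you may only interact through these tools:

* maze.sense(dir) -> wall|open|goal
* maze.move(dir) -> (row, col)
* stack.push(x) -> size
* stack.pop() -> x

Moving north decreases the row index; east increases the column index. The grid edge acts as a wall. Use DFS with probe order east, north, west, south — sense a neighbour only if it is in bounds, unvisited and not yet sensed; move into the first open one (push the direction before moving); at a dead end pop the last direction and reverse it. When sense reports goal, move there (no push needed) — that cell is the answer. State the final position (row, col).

·→ maze.sense(east)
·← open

·→ stack.push(east)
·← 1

·→ maze.move(east)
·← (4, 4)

·→ maze.sense(north)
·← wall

·→ maze.sense(south)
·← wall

·→ stack.pop()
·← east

·→ maze.move(west)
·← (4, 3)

·→ maze.sense(north)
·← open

·→ stack.push(north)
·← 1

·→ maze.move(north)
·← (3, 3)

·→ maze.sense(north)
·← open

·→ stack.push(north)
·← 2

·→ maze.move(north)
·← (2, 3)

·→ maze.sense(east)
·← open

·→ stack.push(east)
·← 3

·→ maze.move(east)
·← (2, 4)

·→ maze.sense(north)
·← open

·→ stack.push(north)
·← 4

·→ maze.move(north)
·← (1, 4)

·→ maze.sense(north)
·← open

·→ stack.push(north)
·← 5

·→ maze.move(north)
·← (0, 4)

·→ maze.sense(west)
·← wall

·→ stack.pop()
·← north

·→ maze.move(south)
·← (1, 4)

·→ maze.sense(west)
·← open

·→ stack.push(west)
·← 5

·→ maze.move(west)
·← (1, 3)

·→ maze.sense(west)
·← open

·→ stack.push(west)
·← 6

·→ maze.move(west)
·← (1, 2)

·→ maze.sense(north)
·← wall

·→ maze.sense(west)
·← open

·→ stack.push(west)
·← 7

·→ maze.move(west)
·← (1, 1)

·→ maze.sense(north)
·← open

·→ stack.push(north)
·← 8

·→ maze.move(north)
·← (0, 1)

·→ maze.sense(west)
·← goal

·→ maze.move(west)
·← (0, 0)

Answer: (0, 0)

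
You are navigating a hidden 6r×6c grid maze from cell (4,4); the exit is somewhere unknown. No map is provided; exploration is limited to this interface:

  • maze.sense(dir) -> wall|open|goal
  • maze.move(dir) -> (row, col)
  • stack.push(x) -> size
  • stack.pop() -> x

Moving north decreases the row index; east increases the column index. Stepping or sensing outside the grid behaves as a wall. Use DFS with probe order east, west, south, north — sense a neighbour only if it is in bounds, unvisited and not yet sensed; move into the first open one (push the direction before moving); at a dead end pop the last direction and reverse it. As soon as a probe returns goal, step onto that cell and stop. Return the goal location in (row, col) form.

// maze.sense(east) -> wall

// maze.sense(west) -> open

// stack.push(west) -> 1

// maze.move(west) -> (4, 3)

// maze.sense(west) -> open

// stack.push(west) -> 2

// maze.move(west) -> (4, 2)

// maze.sense(west) -> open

// stack.push(west) -> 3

// maze.move(west) -> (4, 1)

// maze.sense(west) -> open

// stack.push(west) -> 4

// maze.move(west) -> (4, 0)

// maze.sense(south) -> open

// stack.push(south) -> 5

// maze.move(south) -> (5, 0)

// maze.sense(east) -> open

// stack.push(east) -> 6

// maze.move(east) -> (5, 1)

// maze.sense(east) -> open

// stack.push(east) -> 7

// maze.move(east) -> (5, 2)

// maze.sense(east) -> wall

// stack.pop() -> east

// maze.move(west) -> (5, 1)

// stack.pop() -> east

// maze.move(west) -> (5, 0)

// stack.pop() -> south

// maze.move(north) -> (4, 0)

// maze.sense(north) -> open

// stack.push(north) -> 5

// maze.move(north) -> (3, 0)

// maze.sense(east) -> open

// stack.push(east) -> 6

// maze.move(east) -> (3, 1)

// maze.sense(east) -> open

// stack.push(east) -> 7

// maze.move(east) -> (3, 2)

// maze.sense(east) -> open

// stack.push(east) -> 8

// maze.move(east) -> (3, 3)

// maze.sense(east) -> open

// stack.push(east) -> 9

// maze.move(east) -> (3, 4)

// maze.sense(east) -> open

// stack.push(east) -> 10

// maze.move(east) -> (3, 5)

// maze.sense(north) -> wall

// stack.pop() -> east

// maze.move(west) -> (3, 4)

// maze.sense(north) -> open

// stack.push(north) -> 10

// maze.move(north) -> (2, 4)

// maze.sense(west) -> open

// stack.push(west) -> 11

// maze.move(west) -> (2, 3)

// maze.sense(west) -> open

// stack.push(west) -> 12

// maze.move(west) -> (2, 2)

// maze.sense(west) -> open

// stack.push(west) -> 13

// maze.move(west) -> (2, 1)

// maze.sense(west) -> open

// stack.push(west) -> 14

// maze.move(west) -> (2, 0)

// maze.sense(north) -> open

// stack.push(north) -> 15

// maze.move(north) -> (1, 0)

// maze.sense(east) -> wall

// maze.sense(north) -> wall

// stack.pop() -> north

// maze.move(south) -> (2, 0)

// stack.pop() -> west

// maze.move(east) -> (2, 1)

// stack.pop() -> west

// maze.move(east) -> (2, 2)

// maze.sense(north) -> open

// stack.push(north) -> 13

// maze.move(north) -> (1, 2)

// maze.sense(east) -> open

// stack.push(east) -> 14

// maze.move(east) -> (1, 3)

// maze.sense(east) -> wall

// maze.sense(north) -> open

// stack.push(north) -> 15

// maze.move(north) -> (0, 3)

// maze.sense(east) -> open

// stack.push(east) -> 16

// maze.move(east) -> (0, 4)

// maze.sense(east) -> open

// stack.push(east) -> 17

// maze.move(east) -> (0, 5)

// maze.sense(south) -> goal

// maze.move(south) -> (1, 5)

Answer: (1, 5)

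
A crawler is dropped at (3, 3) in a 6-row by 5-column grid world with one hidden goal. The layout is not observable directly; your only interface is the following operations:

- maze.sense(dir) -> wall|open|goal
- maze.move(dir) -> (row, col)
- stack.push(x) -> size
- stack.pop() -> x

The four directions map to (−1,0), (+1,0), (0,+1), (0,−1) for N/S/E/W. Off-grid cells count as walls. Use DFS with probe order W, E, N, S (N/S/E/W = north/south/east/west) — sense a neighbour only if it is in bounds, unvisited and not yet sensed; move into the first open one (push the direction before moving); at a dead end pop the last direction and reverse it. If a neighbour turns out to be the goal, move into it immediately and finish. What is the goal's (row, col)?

Invoking maze.sense passing dir→west, and observe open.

Then stack.push passing x→west, — result: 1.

Then maze.move passing dir→west, → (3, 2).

I use maze.sense passing dir→west, giving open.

Now I run stack.push passing x→west, — result: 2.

I use maze.move passing dir→west, and observe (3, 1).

I try maze.sense passing dir→west, yielding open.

Calling stack.push passing x→west, giving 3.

Invoking maze.move passing dir→west, : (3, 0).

Then maze.sense passing dir→north, and get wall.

Calling maze.sense passing dir→south, giving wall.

Now I run stack.pop(), and observe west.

Using maze.move passing dir→east, : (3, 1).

I try maze.sense passing dir→north, and see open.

Invoking stack.push passing x→north, yielding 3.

Then maze.move passing dir→north, giving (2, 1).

I run maze.sense passing dir→east, which returns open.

I invoke stack.push passing x→east, : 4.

Using maze.move passing dir→east, which returns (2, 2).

Using maze.sense passing dir→east, and get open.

I use stack.push passing x→east, giving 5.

Invoking maze.move passing dir→east, and observe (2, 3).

Now I run maze.sense passing dir→east, : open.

Calling stack.push passing x→east, → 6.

I call maze.move passing dir→east, yielding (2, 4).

Invoking maze.sense passing dir→north, giving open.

I run stack.push passing x→north, and observe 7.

I use maze.move passing dir→north, → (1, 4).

I use maze.sense passing dir→west, — result: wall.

I use maze.sense passing dir→north, and get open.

Next I call stack.push passing x→north, and get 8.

Calling maze.move passing dir→north, giving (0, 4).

I invoke maze.sense passing dir→west, yielding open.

Calling stack.push passing x→west, — result: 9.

I use maze.move passing dir→west, and get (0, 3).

Next I call maze.sense passing dir→west, → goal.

I call maze.move passing dir→west, and observe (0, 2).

Answer: (0, 2)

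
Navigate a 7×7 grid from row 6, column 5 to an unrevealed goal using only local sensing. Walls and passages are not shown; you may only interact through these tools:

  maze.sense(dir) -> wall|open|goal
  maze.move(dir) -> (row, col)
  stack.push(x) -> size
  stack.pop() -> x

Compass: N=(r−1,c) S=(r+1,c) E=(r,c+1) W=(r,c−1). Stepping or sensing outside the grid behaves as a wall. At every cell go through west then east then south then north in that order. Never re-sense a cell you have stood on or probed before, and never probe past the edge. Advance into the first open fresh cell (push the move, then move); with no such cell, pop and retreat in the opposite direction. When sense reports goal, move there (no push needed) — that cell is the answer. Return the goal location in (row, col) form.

Using maze.sense(dir: west), and observe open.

Next I call stack.push(x: west), and get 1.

I use maze.move(dir: west), which returns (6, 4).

Now I run maze.sense(dir: west), : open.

I call stack.push(x: west), giving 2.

Calling maze.move(dir: west), giving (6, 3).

Invoking maze.sense(dir: west), giving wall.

I try maze.sense(dir: north), — result: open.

Then stack.push(x: north), — result: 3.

I invoke maze.move(dir: north), and observe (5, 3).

Next I call maze.sense(dir: west), and observe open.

I run stack.push(x: west), — result: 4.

Invoking maze.move(dir: west), → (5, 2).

Next I call maze.sense(dir: west), — result: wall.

I call maze.sense(dir: north), : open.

Now I run stack.push(x: north), yielding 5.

Now I run maze.move(dir: north), and observe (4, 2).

Now I run maze.sense(dir: west), and get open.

I run stack.push(x: west), → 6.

Invoking maze.move(dir: west), giving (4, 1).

I call maze.sense(dir: west), and observe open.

I run stack.push(x: west), and get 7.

Invoking maze.move(dir: west), which returns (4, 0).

I run maze.sense(dir: south), → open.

Next I call stack.push(x: south), and get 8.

Next I call maze.move(dir: south), — result: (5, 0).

Now I run maze.sense(dir: south), → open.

I use stack.push(x: south), and see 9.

Calling maze.move(dir: south), giving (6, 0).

Using maze.sense(dir: east), and get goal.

Then maze.move(dir: east), which returns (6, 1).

Answer: (6, 1)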